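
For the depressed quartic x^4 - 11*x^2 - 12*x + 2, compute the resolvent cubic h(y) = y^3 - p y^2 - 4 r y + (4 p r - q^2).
h(y) = y^3 + 11*y^2 - 8*y - 232

Identify coefficients: p = -11, q = -12, r = 2.
Plug into h(y) = y^3 - p y^2 - 4 r y + (4 p r - q^2):
  h(y) = y^3 - (-11) y^2 - 4*(2) y + (4*(-11)*(2) - (-12)^2)
       = y^3 + (11) y^2 + (-8) y + (-232).
Simplifying: h(y) = y^3 + 11*y^2 - 8*y - 232.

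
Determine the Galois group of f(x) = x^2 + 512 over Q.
Gal(K/Q) = Z/2Z (cyclic of order 2)

x^2 + 512 is irreducible over Q since -512 is not a rational square. The splitting field Q(sqrt(-512)) has degree 2 over Q, and its unique nontrivial automorphism is sqrt(-512) ↦ -sqrt(-512). Hence Gal(Q(sqrt(-512))/Q) = Z/2Z.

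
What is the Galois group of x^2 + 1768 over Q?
Gal(K/Q) = Z/2Z (cyclic of order 2)

x^2 + 1768 is irreducible over Q since -1768 is not a rational square. The splitting field Q(sqrt(-1768)) has degree 2 over Q, and its unique nontrivial automorphism is sqrt(-1768) ↦ -sqrt(-1768). Hence Gal(Q(sqrt(-1768))/Q) = Z/2Z.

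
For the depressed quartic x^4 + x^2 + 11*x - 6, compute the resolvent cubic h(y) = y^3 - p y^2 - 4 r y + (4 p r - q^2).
h(y) = y^3 - y^2 + 24*y - 145

Identify coefficients: p = 1, q = 11, r = -6.
Plug into h(y) = y^3 - p y^2 - 4 r y + (4 p r - q^2):
  h(y) = y^3 - (1) y^2 - 4*(-6) y + (4*(1)*(-6) - (11)^2)
       = y^3 + (-1) y^2 + (24) y + (-145).
Simplifying: h(y) = y^3 - y^2 + 24*y - 145.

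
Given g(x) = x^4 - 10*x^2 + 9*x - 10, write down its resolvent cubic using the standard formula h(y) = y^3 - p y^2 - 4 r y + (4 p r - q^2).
h(y) = y^3 + 10*y^2 + 40*y + 319

Identify coefficients: p = -10, q = 9, r = -10.
Plug into h(y) = y^3 - p y^2 - 4 r y + (4 p r - q^2):
  h(y) = y^3 - (-10) y^2 - 4*(-10) y + (4*(-10)*(-10) - (9)^2)
       = y^3 + (10) y^2 + (40) y + (319).
Simplifying: h(y) = y^3 + 10*y^2 + 40*y + 319.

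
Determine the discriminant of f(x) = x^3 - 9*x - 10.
Δ = 216

For a depressed cubic x^3 + p x + q the discriminant is Δ = -4 p^3 - 27 q^2 = -4*(-9)^3 - 27*(-10)^2 = 2916 - 2700 = 216.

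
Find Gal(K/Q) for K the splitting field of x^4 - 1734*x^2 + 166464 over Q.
Gal(K/Q) = Z/2Z (cyclic of order 2)

f factors as (x^2 - 102)(x^2 - 1632), so the splitting field is K = Q(sqrt(102), sqrt(1632)). The squarefree part of 102 is 102 and the squarefree part of 1632 is also 102, so sqrt(102) and sqrt(1632) are both rational multiples of sqrt(102). Hence Q(sqrt(102)) = Q(sqrt(1632)) = Q(sqrt(102)), and the splitting field collapses to a single degree-2 extension with Galois group Z/2Z.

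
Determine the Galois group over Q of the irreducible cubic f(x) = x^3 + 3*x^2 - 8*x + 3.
Gal(K/Q) = S_3 (symmetric group of order 6)

Compute the discriminant of x^3 + (3)*x^2 + (-8)*x + (3): Δ = 761. Since Δ is not a rational square, the Galois group is not contained in A_3; it must be the full S_3 (irreducibility of the cubic rules out anything smaller).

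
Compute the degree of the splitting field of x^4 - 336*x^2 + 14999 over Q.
[K:Q] = 4

f factors as (x^2 - 283)(x^2 - 53); the splitting field is K = Q(sqrt(283), sqrt(53)). Since 283, 53, and 14999 are all non-squares in Q, the three subfields Q(sqrt(283)), Q(sqrt(53)), Q(sqrt(14999)) are distinct degree-2 extensions, so [K:Q] = 4 (Klein four Galois group).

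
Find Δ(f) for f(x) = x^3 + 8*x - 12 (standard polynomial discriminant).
Δ = -5936

For a depressed cubic x^3 + p x + q the discriminant is Δ = -4 p^3 - 27 q^2 = -4*(8)^3 - 27*(-12)^2 = -2048 - 3888 = -5936.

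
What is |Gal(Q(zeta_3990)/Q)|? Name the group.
|Gal(Q(zeta_3990)/Q)| = phi(3990) = 864; group ≅ (Z/3990Z)^* ≅ Z/2Z × Z/4Z × Z/6Z × Z/18Z

The n-th cyclotomic polynomial Φ_3990(x) is the minimal polynomial of zeta_3990 over Q and has degree phi(3990) = 864. So Q(zeta_3990) is a degree-864 Galois extension with Galois group (Z/3990Z)^*. By CRT, (Z/3990Z)^* ≅ (Z/2Z)^* × (Z/3Z)^* × (Z/5Z)^* × (Z/7Z)^* × (Z/19Z)^*. Each prime-power unit group is (Z/2Z)^* ≅ trivial group (order 1); (Z/3Z)^* ≅ Z/2Z; (Z/5Z)^* ≅ Z/4Z; (Z/7Z)^* ≅ Z/6Z; (Z/19Z)^* ≅ Z/18Z. Hence Gal(Q(zeta_3990)/Q) ≅ Z/2Z × Z/4Z × Z/6Z × Z/18Z.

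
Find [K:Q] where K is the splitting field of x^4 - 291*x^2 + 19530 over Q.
[K:Q] = 4

f factors as (x^2 - 186)(x^2 - 105); the splitting field is K = Q(sqrt(186), sqrt(105)). Since 186, 105, and 19530 are all non-squares in Q, the three subfields Q(sqrt(186)), Q(sqrt(105)), Q(sqrt(19530)) are distinct degree-2 extensions, so [K:Q] = 4 (Klein four Galois group).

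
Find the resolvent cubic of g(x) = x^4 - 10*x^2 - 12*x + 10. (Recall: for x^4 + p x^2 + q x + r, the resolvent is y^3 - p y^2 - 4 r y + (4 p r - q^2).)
h(y) = y^3 + 10*y^2 - 40*y - 544

Identify coefficients: p = -10, q = -12, r = 10.
Plug into h(y) = y^3 - p y^2 - 4 r y + (4 p r - q^2):
  h(y) = y^3 - (-10) y^2 - 4*(10) y + (4*(-10)*(10) - (-12)^2)
       = y^3 + (10) y^2 + (-40) y + (-544).
Simplifying: h(y) = y^3 + 10*y^2 - 40*y - 544.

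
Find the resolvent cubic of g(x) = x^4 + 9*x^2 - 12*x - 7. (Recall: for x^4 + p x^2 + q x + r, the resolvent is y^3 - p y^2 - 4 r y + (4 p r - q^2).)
h(y) = y^3 - 9*y^2 + 28*y - 396

Identify coefficients: p = 9, q = -12, r = -7.
Plug into h(y) = y^3 - p y^2 - 4 r y + (4 p r - q^2):
  h(y) = y^3 - (9) y^2 - 4*(-7) y + (4*(9)*(-7) - (-12)^2)
       = y^3 + (-9) y^2 + (28) y + (-396).
Simplifying: h(y) = y^3 - 9*y^2 + 28*y - 396.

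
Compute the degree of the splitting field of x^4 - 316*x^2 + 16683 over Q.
[K:Q] = 4

f factors as (x^2 - 249)(x^2 - 67); the splitting field is K = Q(sqrt(249), sqrt(67)). Since 249, 67, and 16683 are all non-squares in Q, the three subfields Q(sqrt(249)), Q(sqrt(67)), Q(sqrt(16683)) are distinct degree-2 extensions, so [K:Q] = 4 (Klein four Galois group).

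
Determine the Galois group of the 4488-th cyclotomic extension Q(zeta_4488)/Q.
|Gal(Q(zeta_4488)/Q)| = phi(4488) = 1280; group ≅ (Z/4488Z)^* ≅ Z/2Z × Z/2Z × Z/2Z × Z/10Z × Z/16Z

The n-th cyclotomic polynomial Φ_4488(x) is the minimal polynomial of zeta_4488 over Q and has degree phi(4488) = 1280. So Q(zeta_4488) is a degree-1280 Galois extension with Galois group (Z/4488Z)^*. By CRT, (Z/4488Z)^* ≅ (Z/8Z)^* × (Z/3Z)^* × (Z/11Z)^* × (Z/17Z)^*. Each prime-power unit group is (Z/8Z)^* ≅ Z/2Z × Z/2Z; (Z/3Z)^* ≅ Z/2Z; (Z/11Z)^* ≅ Z/10Z; (Z/17Z)^* ≅ Z/16Z. Hence Gal(Q(zeta_4488)/Q) ≅ Z/2Z × Z/2Z × Z/2Z × Z/10Z × Z/16Z.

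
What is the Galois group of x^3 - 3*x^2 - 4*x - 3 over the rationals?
Gal(K/Q) = S_3 (symmetric group of order 6)

Compute the discriminant of x^3 + (-3)*x^2 + (-4)*x + (-3): Δ = -815. Since Δ is not a rational square, the Galois group is not contained in A_3; it must be the full S_3 (irreducibility of the cubic rules out anything smaller).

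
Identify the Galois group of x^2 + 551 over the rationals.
Gal(K/Q) = Z/2Z (cyclic of order 2)

x^2 + 551 is irreducible over Q since -551 is not a rational square. The splitting field Q(sqrt(-551)) has degree 2 over Q, and its unique nontrivial automorphism is sqrt(-551) ↦ -sqrt(-551). Hence Gal(Q(sqrt(-551))/Q) = Z/2Z.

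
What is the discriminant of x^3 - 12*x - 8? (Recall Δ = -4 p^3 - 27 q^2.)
Δ = 5184

For a depressed cubic x^3 + p x + q the discriminant is Δ = -4 p^3 - 27 q^2 = -4*(-12)^3 - 27*(-8)^2 = 6912 - 1728 = 5184.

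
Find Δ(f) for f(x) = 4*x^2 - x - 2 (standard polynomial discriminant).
Δ = 33

For a quadratic a x^2 + b x + c the discriminant is Δ = b^2 - 4ac = (-1)^2 - 4*(4)*(-2) = 1 - (-32) = 33.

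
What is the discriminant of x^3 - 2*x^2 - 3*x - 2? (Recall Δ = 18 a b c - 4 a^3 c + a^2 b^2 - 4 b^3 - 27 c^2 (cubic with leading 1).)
Δ = -244

For x^3 + a x^2 + b x + c the discriminant is Δ = 18 a b c - 4 a^3 c + a^2 b^2 - 4 b^3 - 27 c^2.
Plug a = -2, b = -3, c = -2:
  18*(-2)*(-3)*(-2) - 4*(-2)^3*(-2) + (-2)^2*(-3)^2 - 4*(-3)^3 - 27*(-2)^2
  = -216 + (-64) + 36 + (108) + (-108)
  = -244.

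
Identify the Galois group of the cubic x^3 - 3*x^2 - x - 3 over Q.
Gal(K/Q) = S_3 (symmetric group of order 6)

Compute the discriminant of x^3 + (-3)*x^2 + (-1)*x + (-3): Δ = -716. Since Δ is not a rational square, the Galois group is not contained in A_3; it must be the full S_3 (irreducibility of the cubic rules out anything smaller).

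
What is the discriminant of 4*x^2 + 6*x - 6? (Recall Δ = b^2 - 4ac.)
Δ = 132

For a quadratic a x^2 + b x + c the discriminant is Δ = b^2 - 4ac = (6)^2 - 4*(4)*(-6) = 36 - (-96) = 132.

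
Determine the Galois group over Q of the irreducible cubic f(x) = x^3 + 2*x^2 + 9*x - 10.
Gal(K/Q) = S_3 (symmetric group of order 6)

Compute the discriminant of x^3 + (2)*x^2 + (9)*x + (-10): Δ = -8212. Since Δ is not a rational square, the Galois group is not contained in A_3; it must be the full S_3 (irreducibility of the cubic rules out anything smaller).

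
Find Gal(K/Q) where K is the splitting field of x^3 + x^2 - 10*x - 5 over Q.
Gal(K/Q) = S_3 (symmetric group of order 6)

Compute the discriminant of x^3 + (1)*x^2 + (-10)*x + (-5): Δ = 4345. Since Δ is not a rational square, the Galois group is not contained in A_3; it must be the full S_3 (irreducibility of the cubic rules out anything smaller).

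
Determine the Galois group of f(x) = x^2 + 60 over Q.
Gal(K/Q) = Z/2Z (cyclic of order 2)

x^2 + 60 is irreducible over Q since -60 is not a rational square. The splitting field Q(sqrt(-60)) has degree 2 over Q, and its unique nontrivial automorphism is sqrt(-60) ↦ -sqrt(-60). Hence Gal(Q(sqrt(-60))/Q) = Z/2Z.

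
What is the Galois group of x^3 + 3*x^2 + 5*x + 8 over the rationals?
Gal(K/Q) = S_3 (symmetric group of order 6)

Compute the discriminant of x^3 + (3)*x^2 + (5)*x + (8): Δ = -707. Since Δ is not a rational square, the Galois group is not contained in A_3; it must be the full S_3 (irreducibility of the cubic rules out anything smaller).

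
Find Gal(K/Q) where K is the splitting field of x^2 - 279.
Gal(K/Q) = Z/2Z (cyclic of order 2)

x^2 - 279 is irreducible over Q since 279 is not a rational square. The splitting field Q(sqrt(279)) has degree 2 over Q, and its unique nontrivial automorphism is sqrt(279) ↦ -sqrt(279). Hence Gal(Q(sqrt(279))/Q) = Z/2Z.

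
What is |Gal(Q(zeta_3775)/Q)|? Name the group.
|Gal(Q(zeta_3775)/Q)| = phi(3775) = 3000; group ≅ (Z/3775Z)^* ≅ Z/20Z × Z/150Z

The n-th cyclotomic polynomial Φ_3775(x) is the minimal polynomial of zeta_3775 over Q and has degree phi(3775) = 3000. So Q(zeta_3775) is a degree-3000 Galois extension with Galois group (Z/3775Z)^*. By CRT, (Z/3775Z)^* ≅ (Z/25Z)^* × (Z/151Z)^*. Each prime-power unit group is (Z/25Z)^* ≅ Z/20Z; (Z/151Z)^* ≅ Z/150Z. Hence Gal(Q(zeta_3775)/Q) ≅ Z/20Z × Z/150Z.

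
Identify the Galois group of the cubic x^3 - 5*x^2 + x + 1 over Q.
Gal(K/Q) = S_3 (symmetric group of order 6)

Compute the discriminant of x^3 + (-5)*x^2 + (1)*x + (1): Δ = 404. Since Δ is not a rational square, the Galois group is not contained in A_3; it must be the full S_3 (irreducibility of the cubic rules out anything smaller).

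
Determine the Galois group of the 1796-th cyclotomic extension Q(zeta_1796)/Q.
|Gal(Q(zeta_1796)/Q)| = phi(1796) = 896; group ≅ (Z/1796Z)^* ≅ Z/2Z × Z/448Z

The n-th cyclotomic polynomial Φ_1796(x) is the minimal polynomial of zeta_1796 over Q and has degree phi(1796) = 896. So Q(zeta_1796) is a degree-896 Galois extension with Galois group (Z/1796Z)^*. By CRT, (Z/1796Z)^* ≅ (Z/4Z)^* × (Z/449Z)^*. Each prime-power unit group is (Z/4Z)^* ≅ Z/2Z; (Z/449Z)^* ≅ Z/448Z. Hence Gal(Q(zeta_1796)/Q) ≅ Z/2Z × Z/448Z.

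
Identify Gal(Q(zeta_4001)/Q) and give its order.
|Gal(Q(zeta_4001)/Q)| = phi(4001) = 4000; group ≅ (Z/4001Z)^* ≅ Z/4000Z

The n-th cyclotomic polynomial Φ_4001(x) is the minimal polynomial of zeta_4001 over Q and has degree phi(4001) = 4000. So Q(zeta_4001) is a degree-4000 Galois extension with Galois group (Z/4001Z)^*. (Z/4001Z)^* is cyclic since 4001 is an odd prime power (or 4). Hence Gal(Q(zeta_4001)/Q) ≅ Z/4000Z.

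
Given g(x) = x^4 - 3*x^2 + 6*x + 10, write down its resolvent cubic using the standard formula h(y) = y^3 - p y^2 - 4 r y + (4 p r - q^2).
h(y) = y^3 + 3*y^2 - 40*y - 156

Identify coefficients: p = -3, q = 6, r = 10.
Plug into h(y) = y^3 - p y^2 - 4 r y + (4 p r - q^2):
  h(y) = y^3 - (-3) y^2 - 4*(10) y + (4*(-3)*(10) - (6)^2)
       = y^3 + (3) y^2 + (-40) y + (-156).
Simplifying: h(y) = y^3 + 3*y^2 - 40*y - 156.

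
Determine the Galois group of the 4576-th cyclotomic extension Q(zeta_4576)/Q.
|Gal(Q(zeta_4576)/Q)| = phi(4576) = 1920; group ≅ (Z/4576Z)^* ≅ Z/2Z × Z/8Z × Z/10Z × Z/12Z

The n-th cyclotomic polynomial Φ_4576(x) is the minimal polynomial of zeta_4576 over Q and has degree phi(4576) = 1920. So Q(zeta_4576) is a degree-1920 Galois extension with Galois group (Z/4576Z)^*. By CRT, (Z/4576Z)^* ≅ (Z/32Z)^* × (Z/11Z)^* × (Z/13Z)^*. Each prime-power unit group is (Z/32Z)^* ≅ Z/2Z × Z/8Z; (Z/11Z)^* ≅ Z/10Z; (Z/13Z)^* ≅ Z/12Z. Hence Gal(Q(zeta_4576)/Q) ≅ Z/2Z × Z/8Z × Z/10Z × Z/12Z.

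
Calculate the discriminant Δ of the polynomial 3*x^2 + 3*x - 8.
Δ = 105

For a quadratic a x^2 + b x + c the discriminant is Δ = b^2 - 4ac = (3)^2 - 4*(3)*(-8) = 9 - (-96) = 105.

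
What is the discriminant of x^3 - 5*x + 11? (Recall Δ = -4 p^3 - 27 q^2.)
Δ = -2767

For a depressed cubic x^3 + p x + q the discriminant is Δ = -4 p^3 - 27 q^2 = -4*(-5)^3 - 27*(11)^2 = 500 - 3267 = -2767.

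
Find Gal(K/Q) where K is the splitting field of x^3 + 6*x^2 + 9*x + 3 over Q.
Gal(K/Q) = A_3 (cyclic of order 3)

Compute the discriminant of x^3 + (6)*x^2 + (9)*x + (3): Δ = 81. Since Δ is a perfect square (Δ = 9^2), the Galois group is contained in A_3. Irreducibility forces the group to be transitive on three roots, so Gal = A_3.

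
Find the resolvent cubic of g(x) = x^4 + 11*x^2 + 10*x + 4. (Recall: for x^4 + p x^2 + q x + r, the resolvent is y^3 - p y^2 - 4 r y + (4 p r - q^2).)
h(y) = y^3 - 11*y^2 - 16*y + 76

Identify coefficients: p = 11, q = 10, r = 4.
Plug into h(y) = y^3 - p y^2 - 4 r y + (4 p r - q^2):
  h(y) = y^3 - (11) y^2 - 4*(4) y + (4*(11)*(4) - (10)^2)
       = y^3 + (-11) y^2 + (-16) y + (76).
Simplifying: h(y) = y^3 - 11*y^2 - 16*y + 76.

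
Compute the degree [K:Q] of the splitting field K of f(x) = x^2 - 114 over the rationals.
[K:Q] = 2

The polynomial x^2 - 114 is irreducible over Q since 114 is not a perfect square. Its splitting field is Q(sqrt(114)), which has degree 2 over Q.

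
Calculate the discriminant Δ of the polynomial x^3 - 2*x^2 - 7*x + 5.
Δ = 2313

For x^3 + a x^2 + b x + c the discriminant is Δ = 18 a b c - 4 a^3 c + a^2 b^2 - 4 b^3 - 27 c^2.
Plug a = -2, b = -7, c = 5:
  18*(-2)*(-7)*(5) - 4*(-2)^3*(5) + (-2)^2*(-7)^2 - 4*(-7)^3 - 27*(5)^2
  = 1260 + (160) + 196 + (1372) + (-675)
  = 2313.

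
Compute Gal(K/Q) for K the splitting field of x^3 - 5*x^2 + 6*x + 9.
Gal(K/Q) = S_3 (symmetric group of order 6)

Compute the discriminant of x^3 + (-5)*x^2 + (6)*x + (9): Δ = -2511. Since Δ is not a rational square, the Galois group is not contained in A_3; it must be the full S_3 (irreducibility of the cubic rules out anything smaller).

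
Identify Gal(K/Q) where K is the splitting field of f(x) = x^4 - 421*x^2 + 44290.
Gal(K/Q) = V_4 (Klein four-group, Z/2Z × Z/2Z)

f factors as (x^2 - 215)(x^2 - 206), so the splitting field is K = Q(sqrt(215), sqrt(206)). The elements 215, 206, 44290 are all non-squares in Q, so sqrt(215) and sqrt(206) generate independent quadratic extensions. Thus [K:Q] = 4 and Gal(K/Q) is generated by the two order-2 automorphisms sqrt(215) ↦ -sqrt(215) and sqrt(206) ↦ -sqrt(206), giving V_4.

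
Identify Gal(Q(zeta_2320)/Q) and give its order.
|Gal(Q(zeta_2320)/Q)| = phi(2320) = 896; group ≅ (Z/2320Z)^* ≅ Z/2Z × Z/4Z × Z/4Z × Z/28Z

The n-th cyclotomic polynomial Φ_2320(x) is the minimal polynomial of zeta_2320 over Q and has degree phi(2320) = 896. So Q(zeta_2320) is a degree-896 Galois extension with Galois group (Z/2320Z)^*. By CRT, (Z/2320Z)^* ≅ (Z/16Z)^* × (Z/5Z)^* × (Z/29Z)^*. Each prime-power unit group is (Z/16Z)^* ≅ Z/2Z × Z/4Z; (Z/5Z)^* ≅ Z/4Z; (Z/29Z)^* ≅ Z/28Z. Hence Gal(Q(zeta_2320)/Q) ≅ Z/2Z × Z/4Z × Z/4Z × Z/28Z.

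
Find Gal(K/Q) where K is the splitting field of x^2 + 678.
Gal(K/Q) = Z/2Z (cyclic of order 2)

x^2 + 678 is irreducible over Q since -678 is not a rational square. The splitting field Q(sqrt(-678)) has degree 2 over Q, and its unique nontrivial automorphism is sqrt(-678) ↦ -sqrt(-678). Hence Gal(Q(sqrt(-678))/Q) = Z/2Z.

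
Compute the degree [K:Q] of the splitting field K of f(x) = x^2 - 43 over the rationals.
[K:Q] = 2

The polynomial x^2 - 43 is irreducible over Q since 43 is not a perfect square. Its splitting field is Q(sqrt(43)), which has degree 2 over Q.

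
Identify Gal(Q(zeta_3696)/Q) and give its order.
|Gal(Q(zeta_3696)/Q)| = phi(3696) = 960; group ≅ (Z/3696Z)^* ≅ Z/2Z × Z/2Z × Z/4Z × Z/6Z × Z/10Z

The n-th cyclotomic polynomial Φ_3696(x) is the minimal polynomial of zeta_3696 over Q and has degree phi(3696) = 960. So Q(zeta_3696) is a degree-960 Galois extension with Galois group (Z/3696Z)^*. By CRT, (Z/3696Z)^* ≅ (Z/16Z)^* × (Z/3Z)^* × (Z/7Z)^* × (Z/11Z)^*. Each prime-power unit group is (Z/16Z)^* ≅ Z/2Z × Z/4Z; (Z/3Z)^* ≅ Z/2Z; (Z/7Z)^* ≅ Z/6Z; (Z/11Z)^* ≅ Z/10Z. Hence Gal(Q(zeta_3696)/Q) ≅ Z/2Z × Z/2Z × Z/4Z × Z/6Z × Z/10Z.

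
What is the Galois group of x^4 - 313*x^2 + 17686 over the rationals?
Gal(K/Q) = V_4 (Klein four-group, Z/2Z × Z/2Z)

f factors as (x^2 - 239)(x^2 - 74), so the splitting field is K = Q(sqrt(239), sqrt(74)). The elements 239, 74, 17686 are all non-squares in Q, so sqrt(239) and sqrt(74) generate independent quadratic extensions. Thus [K:Q] = 4 and Gal(K/Q) is generated by the two order-2 automorphisms sqrt(239) ↦ -sqrt(239) and sqrt(74) ↦ -sqrt(74), giving V_4.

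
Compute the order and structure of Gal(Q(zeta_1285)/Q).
|Gal(Q(zeta_1285)/Q)| = phi(1285) = 1024; group ≅ (Z/1285Z)^* ≅ Z/4Z × Z/256Z

The n-th cyclotomic polynomial Φ_1285(x) is the minimal polynomial of zeta_1285 over Q and has degree phi(1285) = 1024. So Q(zeta_1285) is a degree-1024 Galois extension with Galois group (Z/1285Z)^*. By CRT, (Z/1285Z)^* ≅ (Z/5Z)^* × (Z/257Z)^*. Each prime-power unit group is (Z/5Z)^* ≅ Z/4Z; (Z/257Z)^* ≅ Z/256Z. Hence Gal(Q(zeta_1285)/Q) ≅ Z/4Z × Z/256Z.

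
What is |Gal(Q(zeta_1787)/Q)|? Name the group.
|Gal(Q(zeta_1787)/Q)| = phi(1787) = 1786; group ≅ (Z/1787Z)^* ≅ Z/1786Z

The n-th cyclotomic polynomial Φ_1787(x) is the minimal polynomial of zeta_1787 over Q and has degree phi(1787) = 1786. So Q(zeta_1787) is a degree-1786 Galois extension with Galois group (Z/1787Z)^*. (Z/1787Z)^* is cyclic since 1787 is an odd prime power (or 4). Hence Gal(Q(zeta_1787)/Q) ≅ Z/1786Z.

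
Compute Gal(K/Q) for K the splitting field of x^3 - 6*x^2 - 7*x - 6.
Gal(K/Q) = S_3 (symmetric group of order 6)

Compute the discriminant of x^3 + (-6)*x^2 + (-7)*x + (-6): Δ = -7556. Since Δ is not a rational square, the Galois group is not contained in A_3; it must be the full S_3 (irreducibility of the cubic rules out anything smaller).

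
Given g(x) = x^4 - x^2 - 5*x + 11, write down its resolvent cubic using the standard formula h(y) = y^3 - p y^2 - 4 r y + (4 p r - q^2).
h(y) = y^3 + y^2 - 44*y - 69

Identify coefficients: p = -1, q = -5, r = 11.
Plug into h(y) = y^3 - p y^2 - 4 r y + (4 p r - q^2):
  h(y) = y^3 - (-1) y^2 - 4*(11) y + (4*(-1)*(11) - (-5)^2)
       = y^3 + (1) y^2 + (-44) y + (-69).
Simplifying: h(y) = y^3 + y^2 - 44*y - 69.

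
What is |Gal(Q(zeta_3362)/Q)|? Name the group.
|Gal(Q(zeta_3362)/Q)| = phi(3362) = 1640; group ≅ (Z/3362Z)^* ≅ Z/1640Z

The n-th cyclotomic polynomial Φ_3362(x) is the minimal polynomial of zeta_3362 over Q and has degree phi(3362) = 1640. So Q(zeta_3362) is a degree-1640 Galois extension with Galois group (Z/3362Z)^*. By CRT, (Z/3362Z)^* ≅ (Z/2Z)^* × (Z/1681Z)^*. Each prime-power unit group is (Z/2Z)^* ≅ trivial group (order 1); (Z/1681Z)^* ≅ Z/1640Z. Hence Gal(Q(zeta_3362)/Q) ≅ Z/1640Z.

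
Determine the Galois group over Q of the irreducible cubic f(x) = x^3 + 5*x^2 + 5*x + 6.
Gal(K/Q) = S_3 (symmetric group of order 6)

Compute the discriminant of x^3 + (5)*x^2 + (5)*x + (6): Δ = -1147. Since Δ is not a rational square, the Galois group is not contained in A_3; it must be the full S_3 (irreducibility of the cubic rules out anything smaller).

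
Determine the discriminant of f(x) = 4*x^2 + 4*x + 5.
Δ = -64

For a quadratic a x^2 + b x + c the discriminant is Δ = b^2 - 4ac = (4)^2 - 4*(4)*(5) = 16 - (80) = -64.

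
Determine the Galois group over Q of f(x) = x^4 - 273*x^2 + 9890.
Gal(K/Q) = V_4 (Klein four-group, Z/2Z × Z/2Z)

f factors as (x^2 - 230)(x^2 - 43), so the splitting field is K = Q(sqrt(230), sqrt(43)). The elements 230, 43, 9890 are all non-squares in Q, so sqrt(230) and sqrt(43) generate independent quadratic extensions. Thus [K:Q] = 4 and Gal(K/Q) is generated by the two order-2 automorphisms sqrt(230) ↦ -sqrt(230) and sqrt(43) ↦ -sqrt(43), giving V_4.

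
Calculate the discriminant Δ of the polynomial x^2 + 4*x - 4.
Δ = 32

For a quadratic a x^2 + b x + c the discriminant is Δ = b^2 - 4ac = (4)^2 - 4*(1)*(-4) = 16 - (-16) = 32.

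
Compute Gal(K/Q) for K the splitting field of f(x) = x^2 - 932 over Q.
Gal(K/Q) = Z/2Z (cyclic of order 2)

x^2 - 932 is irreducible over Q since 932 is not a rational square. The splitting field Q(sqrt(932)) has degree 2 over Q, and its unique nontrivial automorphism is sqrt(932) ↦ -sqrt(932). Hence Gal(Q(sqrt(932))/Q) = Z/2Z.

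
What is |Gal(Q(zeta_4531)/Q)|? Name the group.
|Gal(Q(zeta_4531)/Q)| = phi(4531) = 4312; group ≅ (Z/4531Z)^* ≅ Z/22Z × Z/196Z

The n-th cyclotomic polynomial Φ_4531(x) is the minimal polynomial of zeta_4531 over Q and has degree phi(4531) = 4312. So Q(zeta_4531) is a degree-4312 Galois extension with Galois group (Z/4531Z)^*. By CRT, (Z/4531Z)^* ≅ (Z/23Z)^* × (Z/197Z)^*. Each prime-power unit group is (Z/23Z)^* ≅ Z/22Z; (Z/197Z)^* ≅ Z/196Z. Hence Gal(Q(zeta_4531)/Q) ≅ Z/22Z × Z/196Z.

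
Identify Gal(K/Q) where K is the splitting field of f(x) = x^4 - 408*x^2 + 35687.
Gal(K/Q) = V_4 (Klein four-group, Z/2Z × Z/2Z)

f factors as (x^2 - 281)(x^2 - 127), so the splitting field is K = Q(sqrt(281), sqrt(127)). The elements 281, 127, 35687 are all non-squares in Q, so sqrt(281) and sqrt(127) generate independent quadratic extensions. Thus [K:Q] = 4 and Gal(K/Q) is generated by the two order-2 automorphisms sqrt(281) ↦ -sqrt(281) and sqrt(127) ↦ -sqrt(127), giving V_4.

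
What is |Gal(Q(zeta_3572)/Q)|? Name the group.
|Gal(Q(zeta_3572)/Q)| = phi(3572) = 1656; group ≅ (Z/3572Z)^* ≅ Z/2Z × Z/18Z × Z/46Z

The n-th cyclotomic polynomial Φ_3572(x) is the minimal polynomial of zeta_3572 over Q and has degree phi(3572) = 1656. So Q(zeta_3572) is a degree-1656 Galois extension with Galois group (Z/3572Z)^*. By CRT, (Z/3572Z)^* ≅ (Z/4Z)^* × (Z/19Z)^* × (Z/47Z)^*. Each prime-power unit group is (Z/4Z)^* ≅ Z/2Z; (Z/19Z)^* ≅ Z/18Z; (Z/47Z)^* ≅ Z/46Z. Hence Gal(Q(zeta_3572)/Q) ≅ Z/2Z × Z/18Z × Z/46Z.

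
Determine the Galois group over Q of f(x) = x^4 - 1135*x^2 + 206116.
Gal(K/Q) = Z/2Z (cyclic of order 2)

f factors as (x^2 - 908)(x^2 - 227), so the splitting field is K = Q(sqrt(908), sqrt(227)). The squarefree part of 908 is 227 and the squarefree part of 227 is also 227, so sqrt(908) and sqrt(227) are both rational multiples of sqrt(227). Hence Q(sqrt(908)) = Q(sqrt(227)) = Q(sqrt(227)), and the splitting field collapses to a single degree-2 extension with Galois group Z/2Z.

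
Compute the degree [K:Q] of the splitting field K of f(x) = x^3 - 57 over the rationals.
[K:Q] = 6

x^3 - 57 has one real root r = 57^(1/3) and two complex roots r*zeta_3, r*zeta_3^2 where zeta_3 = e^(2*pi*i/3). The splitting field is Q(r, zeta_3). [Q(r):Q] = 3 and [Q(zeta_3):Q] = 2 with gcd = 1, so [Q(r, zeta_3):Q] = 3 * 2 = 6.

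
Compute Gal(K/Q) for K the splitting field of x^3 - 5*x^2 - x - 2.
Gal(K/Q) = S_3 (symmetric group of order 6)

Compute the discriminant of x^3 + (-5)*x^2 + (-1)*x + (-2): Δ = -1259. Since Δ is not a rational square, the Galois group is not contained in A_3; it must be the full S_3 (irreducibility of the cubic rules out anything smaller).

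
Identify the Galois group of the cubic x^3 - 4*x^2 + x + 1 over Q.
Gal(K/Q) = A_3 (cyclic of order 3)

Compute the discriminant of x^3 + (-4)*x^2 + (1)*x + (1): Δ = 169. Since Δ is a perfect square (Δ = 13^2), the Galois group is contained in A_3. Irreducibility forces the group to be transitive on three roots, so Gal = A_3.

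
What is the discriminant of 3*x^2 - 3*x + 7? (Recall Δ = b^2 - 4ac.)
Δ = -75

For a quadratic a x^2 + b x + c the discriminant is Δ = b^2 - 4ac = (-3)^2 - 4*(3)*(7) = 9 - (84) = -75.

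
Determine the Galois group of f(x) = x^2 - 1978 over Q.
Gal(K/Q) = Z/2Z (cyclic of order 2)

x^2 - 1978 is irreducible over Q since 1978 is not a rational square. The splitting field Q(sqrt(1978)) has degree 2 over Q, and its unique nontrivial automorphism is sqrt(1978) ↦ -sqrt(1978). Hence Gal(Q(sqrt(1978))/Q) = Z/2Z.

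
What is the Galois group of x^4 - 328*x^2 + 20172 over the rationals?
Gal(K/Q) = V_4 (Klein four-group, Z/2Z × Z/2Z)

f factors as (x^2 - 246)(x^2 - 82), so the splitting field is K = Q(sqrt(246), sqrt(82)). The elements 246, 82, 20172 are all non-squares in Q, so sqrt(246) and sqrt(82) generate independent quadratic extensions. Thus [K:Q] = 4 and Gal(K/Q) is generated by the two order-2 automorphisms sqrt(246) ↦ -sqrt(246) and sqrt(82) ↦ -sqrt(82), giving V_4.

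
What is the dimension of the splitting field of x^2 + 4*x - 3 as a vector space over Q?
[K:Q] = 2

The discriminant of x^2 + (4)*x + (-3) is b^2 - 4c = 16 - (-12) = 28. Since 28 is not a perfect square in Q, the polynomial is irreducible over Q. Its two roots generate a degree-2 extension, so [K:Q] = 2.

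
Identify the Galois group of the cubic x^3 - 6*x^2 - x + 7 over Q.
Gal(K/Q) = S_3 (symmetric group of order 6)

Compute the discriminant of x^3 + (-6)*x^2 + (-1)*x + (7): Δ = 5521. Since Δ is not a rational square, the Galois group is not contained in A_3; it must be the full S_3 (irreducibility of the cubic rules out anything smaller).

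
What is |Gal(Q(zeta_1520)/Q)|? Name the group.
|Gal(Q(zeta_1520)/Q)| = phi(1520) = 576; group ≅ (Z/1520Z)^* ≅ Z/2Z × Z/4Z × Z/4Z × Z/18Z

The n-th cyclotomic polynomial Φ_1520(x) is the minimal polynomial of zeta_1520 over Q and has degree phi(1520) = 576. So Q(zeta_1520) is a degree-576 Galois extension with Galois group (Z/1520Z)^*. By CRT, (Z/1520Z)^* ≅ (Z/16Z)^* × (Z/5Z)^* × (Z/19Z)^*. Each prime-power unit group is (Z/16Z)^* ≅ Z/2Z × Z/4Z; (Z/5Z)^* ≅ Z/4Z; (Z/19Z)^* ≅ Z/18Z. Hence Gal(Q(zeta_1520)/Q) ≅ Z/2Z × Z/4Z × Z/4Z × Z/18Z.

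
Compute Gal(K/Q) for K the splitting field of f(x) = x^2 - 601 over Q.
Gal(K/Q) = Z/2Z (cyclic of order 2)

x^2 - 601 is irreducible over Q since 601 is not a rational square. The splitting field Q(sqrt(601)) has degree 2 over Q, and its unique nontrivial automorphism is sqrt(601) ↦ -sqrt(601). Hence Gal(Q(sqrt(601))/Q) = Z/2Z.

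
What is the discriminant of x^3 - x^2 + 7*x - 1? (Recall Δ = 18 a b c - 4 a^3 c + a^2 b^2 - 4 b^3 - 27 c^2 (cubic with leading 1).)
Δ = -1228

For x^3 + a x^2 + b x + c the discriminant is Δ = 18 a b c - 4 a^3 c + a^2 b^2 - 4 b^3 - 27 c^2.
Plug a = -1, b = 7, c = -1:
  18*(-1)*(7)*(-1) - 4*(-1)^3*(-1) + (-1)^2*(7)^2 - 4*(7)^3 - 27*(-1)^2
  = 126 + (-4) + 49 + (-1372) + (-27)
  = -1228.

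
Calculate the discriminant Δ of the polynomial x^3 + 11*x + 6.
Δ = -6296

For a depressed cubic x^3 + p x + q the discriminant is Δ = -4 p^3 - 27 q^2 = -4*(11)^3 - 27*(6)^2 = -5324 - 972 = -6296.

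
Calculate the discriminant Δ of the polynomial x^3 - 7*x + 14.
Δ = -3920

For a depressed cubic x^3 + p x + q the discriminant is Δ = -4 p^3 - 27 q^2 = -4*(-7)^3 - 27*(14)^2 = 1372 - 5292 = -3920.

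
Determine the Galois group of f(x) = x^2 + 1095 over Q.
Gal(K/Q) = Z/2Z (cyclic of order 2)

x^2 + 1095 is irreducible over Q since -1095 is not a rational square. The splitting field Q(sqrt(-1095)) has degree 2 over Q, and its unique nontrivial automorphism is sqrt(-1095) ↦ -sqrt(-1095). Hence Gal(Q(sqrt(-1095))/Q) = Z/2Z.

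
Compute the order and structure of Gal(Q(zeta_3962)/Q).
|Gal(Q(zeta_3962)/Q)| = phi(3962) = 1692; group ≅ (Z/3962Z)^* ≅ Z/6Z × Z/282Z

The n-th cyclotomic polynomial Φ_3962(x) is the minimal polynomial of zeta_3962 over Q and has degree phi(3962) = 1692. So Q(zeta_3962) is a degree-1692 Galois extension with Galois group (Z/3962Z)^*. By CRT, (Z/3962Z)^* ≅ (Z/2Z)^* × (Z/7Z)^* × (Z/283Z)^*. Each prime-power unit group is (Z/2Z)^* ≅ trivial group (order 1); (Z/7Z)^* ≅ Z/6Z; (Z/283Z)^* ≅ Z/282Z. Hence Gal(Q(zeta_3962)/Q) ≅ Z/6Z × Z/282Z.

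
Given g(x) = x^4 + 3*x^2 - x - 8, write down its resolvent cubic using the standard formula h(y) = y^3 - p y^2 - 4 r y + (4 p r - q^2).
h(y) = y^3 - 3*y^2 + 32*y - 97

Identify coefficients: p = 3, q = -1, r = -8.
Plug into h(y) = y^3 - p y^2 - 4 r y + (4 p r - q^2):
  h(y) = y^3 - (3) y^2 - 4*(-8) y + (4*(3)*(-8) - (-1)^2)
       = y^3 + (-3) y^2 + (32) y + (-97).
Simplifying: h(y) = y^3 - 3*y^2 + 32*y - 97.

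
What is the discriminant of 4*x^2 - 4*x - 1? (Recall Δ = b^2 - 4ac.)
Δ = 32

For a quadratic a x^2 + b x + c the discriminant is Δ = b^2 - 4ac = (-4)^2 - 4*(4)*(-1) = 16 - (-16) = 32.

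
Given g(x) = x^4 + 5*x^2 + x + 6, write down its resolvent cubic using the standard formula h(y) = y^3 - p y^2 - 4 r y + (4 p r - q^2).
h(y) = y^3 - 5*y^2 - 24*y + 119

Identify coefficients: p = 5, q = 1, r = 6.
Plug into h(y) = y^3 - p y^2 - 4 r y + (4 p r - q^2):
  h(y) = y^3 - (5) y^2 - 4*(6) y + (4*(5)*(6) - (1)^2)
       = y^3 + (-5) y^2 + (-24) y + (119).
Simplifying: h(y) = y^3 - 5*y^2 - 24*y + 119.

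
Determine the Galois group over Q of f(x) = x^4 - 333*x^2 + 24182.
Gal(K/Q) = V_4 (Klein four-group, Z/2Z × Z/2Z)

f factors as (x^2 - 107)(x^2 - 226), so the splitting field is K = Q(sqrt(107), sqrt(226)). The elements 107, 226, 24182 are all non-squares in Q, so sqrt(107) and sqrt(226) generate independent quadratic extensions. Thus [K:Q] = 4 and Gal(K/Q) is generated by the two order-2 automorphisms sqrt(107) ↦ -sqrt(107) and sqrt(226) ↦ -sqrt(226), giving V_4.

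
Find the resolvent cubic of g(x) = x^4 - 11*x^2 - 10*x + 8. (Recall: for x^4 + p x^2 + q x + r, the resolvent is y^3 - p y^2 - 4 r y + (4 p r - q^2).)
h(y) = y^3 + 11*y^2 - 32*y - 452

Identify coefficients: p = -11, q = -10, r = 8.
Plug into h(y) = y^3 - p y^2 - 4 r y + (4 p r - q^2):
  h(y) = y^3 - (-11) y^2 - 4*(8) y + (4*(-11)*(8) - (-10)^2)
       = y^3 + (11) y^2 + (-32) y + (-452).
Simplifying: h(y) = y^3 + 11*y^2 - 32*y - 452.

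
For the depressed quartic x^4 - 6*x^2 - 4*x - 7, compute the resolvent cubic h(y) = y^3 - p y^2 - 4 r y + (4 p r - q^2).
h(y) = y^3 + 6*y^2 + 28*y + 152

Identify coefficients: p = -6, q = -4, r = -7.
Plug into h(y) = y^3 - p y^2 - 4 r y + (4 p r - q^2):
  h(y) = y^3 - (-6) y^2 - 4*(-7) y + (4*(-6)*(-7) - (-4)^2)
       = y^3 + (6) y^2 + (28) y + (152).
Simplifying: h(y) = y^3 + 6*y^2 + 28*y + 152.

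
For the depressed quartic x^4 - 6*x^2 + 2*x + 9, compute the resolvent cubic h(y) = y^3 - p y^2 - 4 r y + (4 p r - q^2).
h(y) = y^3 + 6*y^2 - 36*y - 220

Identify coefficients: p = -6, q = 2, r = 9.
Plug into h(y) = y^3 - p y^2 - 4 r y + (4 p r - q^2):
  h(y) = y^3 - (-6) y^2 - 4*(9) y + (4*(-6)*(9) - (2)^2)
       = y^3 + (6) y^2 + (-36) y + (-220).
Simplifying: h(y) = y^3 + 6*y^2 - 36*y - 220.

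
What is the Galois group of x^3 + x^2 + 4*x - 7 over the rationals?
Gal(K/Q) = S_3 (symmetric group of order 6)

Compute the discriminant of x^3 + (1)*x^2 + (4)*x + (-7): Δ = -2039. Since Δ is not a rational square, the Galois group is not contained in A_3; it must be the full S_3 (irreducibility of the cubic rules out anything smaller).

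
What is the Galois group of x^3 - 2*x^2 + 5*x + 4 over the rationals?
Gal(K/Q) = S_3 (symmetric group of order 6)

Compute the discriminant of x^3 + (-2)*x^2 + (5)*x + (4): Δ = -1424. Since Δ is not a rational square, the Galois group is not contained in A_3; it must be the full S_3 (irreducibility of the cubic rules out anything smaller).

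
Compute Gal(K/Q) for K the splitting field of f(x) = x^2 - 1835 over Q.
Gal(K/Q) = Z/2Z (cyclic of order 2)

x^2 - 1835 is irreducible over Q since 1835 is not a rational square. The splitting field Q(sqrt(1835)) has degree 2 over Q, and its unique nontrivial automorphism is sqrt(1835) ↦ -sqrt(1835). Hence Gal(Q(sqrt(1835))/Q) = Z/2Z.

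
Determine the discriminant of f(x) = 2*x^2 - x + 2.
Δ = -15

For a quadratic a x^2 + b x + c the discriminant is Δ = b^2 - 4ac = (-1)^2 - 4*(2)*(2) = 1 - (16) = -15.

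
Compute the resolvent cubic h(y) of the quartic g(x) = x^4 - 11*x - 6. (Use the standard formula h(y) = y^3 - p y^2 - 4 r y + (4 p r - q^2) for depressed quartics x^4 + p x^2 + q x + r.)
h(y) = y^3 + 24*y - 121

Identify coefficients: p = 0, q = -11, r = -6.
Plug into h(y) = y^3 - p y^2 - 4 r y + (4 p r - q^2):
  h(y) = y^3 - (0) y^2 - 4*(-6) y + (4*(0)*(-6) - (-11)^2)
       = y^3 + (0) y^2 + (24) y + (-121).
Simplifying: h(y) = y^3 + 24*y - 121.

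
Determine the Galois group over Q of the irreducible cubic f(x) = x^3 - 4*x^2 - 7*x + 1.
Gal(K/Q) = S_3 (symmetric group of order 6)

Compute the discriminant of x^3 + (-4)*x^2 + (-7)*x + (1): Δ = 2889. Since Δ is not a rational square, the Galois group is not contained in A_3; it must be the full S_3 (irreducibility of the cubic rules out anything smaller).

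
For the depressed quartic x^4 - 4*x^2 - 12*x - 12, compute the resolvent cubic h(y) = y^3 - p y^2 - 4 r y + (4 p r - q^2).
h(y) = y^3 + 4*y^2 + 48*y + 48

Identify coefficients: p = -4, q = -12, r = -12.
Plug into h(y) = y^3 - p y^2 - 4 r y + (4 p r - q^2):
  h(y) = y^3 - (-4) y^2 - 4*(-12) y + (4*(-4)*(-12) - (-12)^2)
       = y^3 + (4) y^2 + (48) y + (48).
Simplifying: h(y) = y^3 + 4*y^2 + 48*y + 48.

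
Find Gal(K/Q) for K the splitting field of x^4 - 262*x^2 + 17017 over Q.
Gal(K/Q) = V_4 (Klein four-group, Z/2Z × Z/2Z)

f factors as (x^2 - 119)(x^2 - 143), so the splitting field is K = Q(sqrt(119), sqrt(143)). The elements 119, 143, 17017 are all non-squares in Q, so sqrt(119) and sqrt(143) generate independent quadratic extensions. Thus [K:Q] = 4 and Gal(K/Q) is generated by the two order-2 automorphisms sqrt(119) ↦ -sqrt(119) and sqrt(143) ↦ -sqrt(143), giving V_4.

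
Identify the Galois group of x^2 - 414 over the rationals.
Gal(K/Q) = Z/2Z (cyclic of order 2)

x^2 - 414 is irreducible over Q since 414 is not a rational square. The splitting field Q(sqrt(414)) has degree 2 over Q, and its unique nontrivial automorphism is sqrt(414) ↦ -sqrt(414). Hence Gal(Q(sqrt(414))/Q) = Z/2Z.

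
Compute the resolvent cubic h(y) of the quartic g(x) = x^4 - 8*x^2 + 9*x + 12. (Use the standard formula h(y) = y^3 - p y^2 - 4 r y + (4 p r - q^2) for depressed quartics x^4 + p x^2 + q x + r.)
h(y) = y^3 + 8*y^2 - 48*y - 465

Identify coefficients: p = -8, q = 9, r = 12.
Plug into h(y) = y^3 - p y^2 - 4 r y + (4 p r - q^2):
  h(y) = y^3 - (-8) y^2 - 4*(12) y + (4*(-8)*(12) - (9)^2)
       = y^3 + (8) y^2 + (-48) y + (-465).
Simplifying: h(y) = y^3 + 8*y^2 - 48*y - 465.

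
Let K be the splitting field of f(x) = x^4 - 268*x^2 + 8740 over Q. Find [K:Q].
[K:Q] = 4

f factors as (x^2 - 38)(x^2 - 230); the splitting field is K = Q(sqrt(38), sqrt(230)). Since 38, 230, and 8740 are all non-squares in Q, the three subfields Q(sqrt(38)), Q(sqrt(230)), Q(sqrt(8740)) are distinct degree-2 extensions, so [K:Q] = 4 (Klein four Galois group).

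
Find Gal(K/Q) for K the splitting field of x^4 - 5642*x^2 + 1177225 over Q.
Gal(K/Q) = Z/2Z (cyclic of order 2)

f factors as (x^2 - 5425)(x^2 - 217), so the splitting field is K = Q(sqrt(5425), sqrt(217)). The squarefree part of 5425 is 217 and the squarefree part of 217 is also 217, so sqrt(5425) and sqrt(217) are both rational multiples of sqrt(217). Hence Q(sqrt(5425)) = Q(sqrt(217)) = Q(sqrt(217)), and the splitting field collapses to a single degree-2 extension with Galois group Z/2Z.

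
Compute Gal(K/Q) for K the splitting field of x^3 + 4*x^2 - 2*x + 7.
Gal(K/Q) = S_3 (symmetric group of order 6)

Compute the discriminant of x^3 + (4)*x^2 + (-2)*x + (7): Δ = -4027. Since Δ is not a rational square, the Galois group is not contained in A_3; it must be the full S_3 (irreducibility of the cubic rules out anything smaller).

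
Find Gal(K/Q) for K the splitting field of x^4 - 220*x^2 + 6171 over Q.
Gal(K/Q) = V_4 (Klein four-group, Z/2Z × Z/2Z)

f factors as (x^2 - 187)(x^2 - 33), so the splitting field is K = Q(sqrt(187), sqrt(33)). The elements 187, 33, 6171 are all non-squares in Q, so sqrt(187) and sqrt(33) generate independent quadratic extensions. Thus [K:Q] = 4 and Gal(K/Q) is generated by the two order-2 automorphisms sqrt(187) ↦ -sqrt(187) and sqrt(33) ↦ -sqrt(33), giving V_4.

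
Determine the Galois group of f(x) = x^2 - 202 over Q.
Gal(K/Q) = Z/2Z (cyclic of order 2)

x^2 - 202 is irreducible over Q since 202 is not a rational square. The splitting field Q(sqrt(202)) has degree 2 over Q, and its unique nontrivial automorphism is sqrt(202) ↦ -sqrt(202). Hence Gal(Q(sqrt(202))/Q) = Z/2Z.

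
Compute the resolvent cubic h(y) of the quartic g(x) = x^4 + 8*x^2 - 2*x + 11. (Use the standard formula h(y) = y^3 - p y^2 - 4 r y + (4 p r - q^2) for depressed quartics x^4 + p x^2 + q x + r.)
h(y) = y^3 - 8*y^2 - 44*y + 348

Identify coefficients: p = 8, q = -2, r = 11.
Plug into h(y) = y^3 - p y^2 - 4 r y + (4 p r - q^2):
  h(y) = y^3 - (8) y^2 - 4*(11) y + (4*(8)*(11) - (-2)^2)
       = y^3 + (-8) y^2 + (-44) y + (348).
Simplifying: h(y) = y^3 - 8*y^2 - 44*y + 348.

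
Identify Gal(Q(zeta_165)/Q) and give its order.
|Gal(Q(zeta_165)/Q)| = phi(165) = 80; group ≅ (Z/165Z)^* ≅ Z/2Z × Z/4Z × Z/10Z

The n-th cyclotomic polynomial Φ_165(x) is the minimal polynomial of zeta_165 over Q and has degree phi(165) = 80. So Q(zeta_165) is a degree-80 Galois extension with Galois group (Z/165Z)^*. By CRT, (Z/165Z)^* ≅ (Z/3Z)^* × (Z/5Z)^* × (Z/11Z)^*. Each prime-power unit group is (Z/3Z)^* ≅ Z/2Z; (Z/5Z)^* ≅ Z/4Z; (Z/11Z)^* ≅ Z/10Z. Hence Gal(Q(zeta_165)/Q) ≅ Z/2Z × Z/4Z × Z/10Z.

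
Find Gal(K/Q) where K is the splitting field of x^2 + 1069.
Gal(K/Q) = Z/2Z (cyclic of order 2)

x^2 + 1069 is irreducible over Q since -1069 is not a rational square. The splitting field Q(sqrt(-1069)) has degree 2 over Q, and its unique nontrivial automorphism is sqrt(-1069) ↦ -sqrt(-1069). Hence Gal(Q(sqrt(-1069))/Q) = Z/2Z.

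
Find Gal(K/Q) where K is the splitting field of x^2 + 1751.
Gal(K/Q) = Z/2Z (cyclic of order 2)

x^2 + 1751 is irreducible over Q since -1751 is not a rational square. The splitting field Q(sqrt(-1751)) has degree 2 over Q, and its unique nontrivial automorphism is sqrt(-1751) ↦ -sqrt(-1751). Hence Gal(Q(sqrt(-1751))/Q) = Z/2Z.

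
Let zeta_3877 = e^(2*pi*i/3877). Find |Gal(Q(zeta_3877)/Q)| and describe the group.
|Gal(Q(zeta_3877)/Q)| = phi(3877) = 3876; group ≅ (Z/3877Z)^* ≅ Z/3876Z

The n-th cyclotomic polynomial Φ_3877(x) is the minimal polynomial of zeta_3877 over Q and has degree phi(3877) = 3876. So Q(zeta_3877) is a degree-3876 Galois extension with Galois group (Z/3877Z)^*. (Z/3877Z)^* is cyclic since 3877 is an odd prime power (or 4). Hence Gal(Q(zeta_3877)/Q) ≅ Z/3876Z.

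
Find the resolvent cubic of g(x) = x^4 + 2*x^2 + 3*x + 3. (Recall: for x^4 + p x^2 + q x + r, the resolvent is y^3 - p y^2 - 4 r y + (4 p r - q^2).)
h(y) = y^3 - 2*y^2 - 12*y + 15

Identify coefficients: p = 2, q = 3, r = 3.
Plug into h(y) = y^3 - p y^2 - 4 r y + (4 p r - q^2):
  h(y) = y^3 - (2) y^2 - 4*(3) y + (4*(2)*(3) - (3)^2)
       = y^3 + (-2) y^2 + (-12) y + (15).
Simplifying: h(y) = y^3 - 2*y^2 - 12*y + 15.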